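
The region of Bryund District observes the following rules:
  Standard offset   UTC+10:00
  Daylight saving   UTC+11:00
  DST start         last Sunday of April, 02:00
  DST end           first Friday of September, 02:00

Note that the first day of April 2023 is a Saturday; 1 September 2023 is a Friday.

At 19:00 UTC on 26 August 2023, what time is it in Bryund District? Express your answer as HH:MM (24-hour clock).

06:00

1 April 2023 is a Saturday, so Sundays fall on 2, 9, 16, 23, 30; the last is April 30.
1 September 2023 is a Friday, so the first Friday is September 1.
At the standard offset (UTC+10:00), 19:00 UTC + 10h = 05:00 Bryund District standard time (rolling into the next day, 27 August 2023).
The standard-time date in Bryund District, 27 August 2023, falls between 30 April and 1 September, so daylight saving is in effect and Bryund District is at UTC+11:00.
19:00 UTC + 11h = 06:00 local (rolling into the next day, 27 August 2023).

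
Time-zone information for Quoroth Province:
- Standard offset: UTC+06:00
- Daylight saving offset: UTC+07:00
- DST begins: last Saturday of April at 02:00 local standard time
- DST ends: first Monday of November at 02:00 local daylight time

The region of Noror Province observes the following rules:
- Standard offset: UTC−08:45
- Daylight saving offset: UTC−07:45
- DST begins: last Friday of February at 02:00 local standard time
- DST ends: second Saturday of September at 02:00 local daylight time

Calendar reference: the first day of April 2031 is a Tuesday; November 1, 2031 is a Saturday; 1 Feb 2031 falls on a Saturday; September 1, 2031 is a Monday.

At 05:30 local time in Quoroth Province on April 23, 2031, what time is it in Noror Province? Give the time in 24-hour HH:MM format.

1 April 2031 is a Tuesday, so Saturdays fall on 5, 12, 19, 26; the last is April 26.
1 November 2031 is a Saturday, so the first Monday is November 3.
Daylight saving runs 26 April – 3 November; April 23, 2031 is outside that window, so Quoroth Province is on standard time at UTC+06:00.
05:30 Quoroth Province − 6h = 23:30 UTC (rolling into the previous day, 22 April 2031).
1 February 2031 is a Saturday, so Fridays fall on 7, 14, 21, 28; the last is February 28.
1 September 2031 is a Monday, so the first Saturday is September 6 and the second is September 13.
At the standard offset (UTC−08:45), 23:30 UTC − 8h45m = 14:45 Noror Province standard time.
Daylight saving runs 28 February – 13 September; the standard-time date in Noror Province, April 22, 2031, is inside that window, so Noror Province is at UTC−07:45.
23:30 UTC − 7h45m = 15:45 Noror Province.

15:45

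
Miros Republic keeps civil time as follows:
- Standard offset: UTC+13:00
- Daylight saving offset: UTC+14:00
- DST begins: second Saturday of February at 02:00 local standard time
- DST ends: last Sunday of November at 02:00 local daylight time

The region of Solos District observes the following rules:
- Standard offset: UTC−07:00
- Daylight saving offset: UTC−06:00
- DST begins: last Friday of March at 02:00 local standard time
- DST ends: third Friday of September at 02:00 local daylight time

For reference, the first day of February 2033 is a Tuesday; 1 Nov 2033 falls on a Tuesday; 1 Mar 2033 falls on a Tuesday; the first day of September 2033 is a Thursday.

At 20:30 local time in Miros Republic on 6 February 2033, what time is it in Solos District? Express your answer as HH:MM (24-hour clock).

1 February 2033 is a Tuesday, so the first Saturday is February 5 and the second is February 12.
1 November 2033 is a Tuesday, so Sundays fall on 6, 13, 20, 27; the last is November 27.
6 February 2033 does not fall between 12 February and 27 November, so daylight saving is not in effect and Miros Republic is at UTC+13:00.
20:30 Miros Republic − 13h = 07:30 UTC.
1 March 2033 is a Tuesday, so Fridays fall on 4, 11, 18, 25; the last is March 25.
1 September 2033 is a Thursday, so the first Friday is September 2 and the third is September 16.
At the standard offset (UTC−07:00), 07:30 UTC − 7h = 00:30 Solos District standard time.
The standard-time date in Solos District, 6 February 2033, does not fall between 25 March and 16 September, so daylight saving is not in effect and Solos District is at UTC−07:00.
07:30 UTC − 7h = 00:30 Solos District.

00:30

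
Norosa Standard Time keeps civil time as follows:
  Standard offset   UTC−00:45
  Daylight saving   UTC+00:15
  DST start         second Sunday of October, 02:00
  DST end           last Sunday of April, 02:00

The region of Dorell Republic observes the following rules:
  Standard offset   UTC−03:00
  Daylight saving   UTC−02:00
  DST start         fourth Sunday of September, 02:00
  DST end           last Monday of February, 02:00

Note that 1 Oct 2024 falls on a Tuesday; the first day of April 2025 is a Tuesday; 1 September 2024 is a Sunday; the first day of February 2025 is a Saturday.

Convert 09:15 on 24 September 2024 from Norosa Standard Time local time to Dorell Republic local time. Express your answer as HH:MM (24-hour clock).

08:00

1 October 2024 is a Tuesday, so the first Sunday is October 6 and the second is October 13.
1 April 2025 is a Tuesday, so Sundays fall on 6, 13, 20, 27; the last is April 27.
24 September 2024 is outside the daylight-saving period (13 October 2024 – 27 April 2025), so Norosa Standard Time is on standard time, UTC−00:45.
09:15 Norosa Standard Time + 0h45m = 10:00 UTC.
1 September 2024 is a Sunday, so the first Sunday is September 1 and the fourth is September 22.
1 February 2025 is a Saturday, so Mondays fall on 3, 10, 17, 24; the last is February 24.
At the standard offset (UTC−03:00), 10:00 UTC − 3h = 07:00 Dorell Republic standard time.
Daylight saving runs 22 September 2024 – 24 February 2025; the standard-time date in Dorell Republic, 24 September 2024, is inside that window, so Dorell Republic is at UTC−02:00.
10:00 UTC − 2h = 08:00 Dorell Republic.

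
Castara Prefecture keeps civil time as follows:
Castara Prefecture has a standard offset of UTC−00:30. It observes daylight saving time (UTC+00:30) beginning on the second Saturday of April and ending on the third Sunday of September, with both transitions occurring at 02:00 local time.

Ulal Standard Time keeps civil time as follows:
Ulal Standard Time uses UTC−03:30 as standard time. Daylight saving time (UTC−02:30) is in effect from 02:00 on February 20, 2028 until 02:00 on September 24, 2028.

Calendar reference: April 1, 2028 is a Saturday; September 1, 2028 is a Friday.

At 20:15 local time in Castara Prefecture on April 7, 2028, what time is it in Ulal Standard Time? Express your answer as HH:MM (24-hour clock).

1 April 2028 is a Saturday, so the first Saturday is April 1 and the second is April 8.
1 September 2028 is a Friday, so the first Sunday is September 3 and the third is September 17.
April 7, 2028 is outside the daylight-saving period (8 April – 17 September), so Castara Prefecture is on standard time, UTC−00:30.
20:15 Castara Prefecture + 0h30m = 20:45 UTC.
At the standard offset (UTC−03:30), 20:45 UTC − 3h30m = 17:15 Ulal Standard Time standard time.
The standard-time date in Ulal Standard Time, April 7, 2028, falls between 20 February and 24 September, so daylight saving is in effect and Ulal Standard Time is at UTC−02:30.
20:45 UTC − 2h30m = 18:15 Ulal Standard Time.

18:15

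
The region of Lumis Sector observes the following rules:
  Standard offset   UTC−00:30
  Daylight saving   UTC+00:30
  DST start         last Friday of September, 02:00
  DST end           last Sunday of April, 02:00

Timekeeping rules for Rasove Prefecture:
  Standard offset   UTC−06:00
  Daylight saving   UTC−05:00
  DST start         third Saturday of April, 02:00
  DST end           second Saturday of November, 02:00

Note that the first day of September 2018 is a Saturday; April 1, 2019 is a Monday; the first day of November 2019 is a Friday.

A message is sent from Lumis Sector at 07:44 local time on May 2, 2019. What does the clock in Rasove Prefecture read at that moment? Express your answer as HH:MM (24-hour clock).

03:14

1 September 2018 is a Saturday, so Fridays fall on 7, 14, 21, 28; the last is September 28.
1 April 2019 is a Monday, so Sundays fall on 7, 14, 21, 28; the last is April 28.
May 2, 2019 is outside the daylight-saving period (28 September 2018 – 28 April 2019), so Lumis Sector is on standard time, UTC−00:30.
07:44 Lumis Sector + 0h30m = 08:14 UTC.
1 April 2019 is a Monday, so the first Saturday is April 6 and the third is April 20.
1 November 2019 is a Friday, so the first Saturday is November 2 and the second is November 9.
At the standard offset (UTC−06:00), 08:14 UTC − 6h = 02:14 Rasove Prefecture standard time.
The standard-time date in Rasove Prefecture, May 2, 2019, falls between 20 April and 9 November, so daylight saving is in effect and Rasove Prefecture is at UTC−05:00.
08:14 UTC − 5h = 03:14 Rasove Prefecture.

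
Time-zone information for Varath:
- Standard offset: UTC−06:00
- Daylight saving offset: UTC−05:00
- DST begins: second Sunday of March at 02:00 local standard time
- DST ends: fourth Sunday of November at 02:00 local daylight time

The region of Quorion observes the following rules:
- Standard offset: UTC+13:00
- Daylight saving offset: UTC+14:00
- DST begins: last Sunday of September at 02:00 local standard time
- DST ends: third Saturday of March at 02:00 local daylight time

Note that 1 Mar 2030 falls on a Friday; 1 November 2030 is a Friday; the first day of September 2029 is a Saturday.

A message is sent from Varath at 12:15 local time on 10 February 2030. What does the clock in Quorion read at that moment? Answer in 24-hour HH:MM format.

1 March 2030 is a Friday, so the first Sunday is March 3 and the second is March 10.
1 November 2030 is a Friday, so the first Sunday is November 3 and the fourth is November 24.
Daylight saving runs 10 March – 24 November; 10 February 2030 is outside that window, so Varath is on standard time at UTC−06:00.
12:15 Varath + 6h = 18:15 UTC.
1 September 2029 is a Saturday, so Sundays fall on 2, 9, 16, 23, 30; the last is September 30.
1 March 2030 is a Friday, so the first Saturday is March 2 and the third is March 16.
At the standard offset (UTC+13:00), 18:15 UTC + 13h = 07:15 Quorion standard time (rolling into the next day, 11 February 2030).
The standard-time date in Quorion, 11 February 2030, falls between 30 September 2029 and 16 March 2030, so daylight saving is in effect and Quorion is at UTC+14:00.
18:15 UTC + 14h = 08:15 Quorion (rolling into the next day, 11 February 2030).

08:15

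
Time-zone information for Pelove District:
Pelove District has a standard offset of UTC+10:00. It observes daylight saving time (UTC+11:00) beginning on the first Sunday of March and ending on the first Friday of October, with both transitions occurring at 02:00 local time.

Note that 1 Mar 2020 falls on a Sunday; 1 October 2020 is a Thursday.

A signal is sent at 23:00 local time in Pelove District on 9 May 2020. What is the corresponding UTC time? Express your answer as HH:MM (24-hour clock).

1 March 2020 is a Sunday, so the first Sunday is March 1.
1 October 2020 is a Thursday, so the first Friday is October 2.
9 May 2020 falls between 1 March and 2 October, so daylight saving is in effect and Pelove District is at UTC+11:00.
23:00 local − 11h = 12:00 UTC.

12:00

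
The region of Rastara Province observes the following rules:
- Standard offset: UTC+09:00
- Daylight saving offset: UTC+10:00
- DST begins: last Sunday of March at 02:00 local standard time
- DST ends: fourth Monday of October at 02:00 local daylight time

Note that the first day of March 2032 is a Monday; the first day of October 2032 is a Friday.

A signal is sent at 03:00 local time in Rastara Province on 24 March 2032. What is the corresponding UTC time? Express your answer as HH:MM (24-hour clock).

18:00

1 March 2032 is a Monday, so Sundays fall on 7, 14, 21, 28; the last is March 28.
1 October 2032 is a Friday, so the first Monday is October 4 and the fourth is October 25.
Daylight saving runs 28 March – 25 October; 24 March 2032 is outside that window, so Rastara Province is on standard time at UTC+09:00.
03:00 local − 9h = 18:00 UTC (rolling into the previous day, 23 March 2032).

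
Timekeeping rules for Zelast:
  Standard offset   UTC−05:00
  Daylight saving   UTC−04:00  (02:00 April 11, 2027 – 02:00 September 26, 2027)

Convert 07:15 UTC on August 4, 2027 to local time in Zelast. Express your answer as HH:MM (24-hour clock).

03:15

At the standard offset (UTC−05:00), 07:15 UTC − 5h = 02:15 Zelast standard time.
The standard-time date in Zelast, August 4, 2027, lies within the daylight-saving period (11 April – 26 September), so Zelast is on daylight time, UTC−04:00.
07:15 UTC − 4h = 03:15 local.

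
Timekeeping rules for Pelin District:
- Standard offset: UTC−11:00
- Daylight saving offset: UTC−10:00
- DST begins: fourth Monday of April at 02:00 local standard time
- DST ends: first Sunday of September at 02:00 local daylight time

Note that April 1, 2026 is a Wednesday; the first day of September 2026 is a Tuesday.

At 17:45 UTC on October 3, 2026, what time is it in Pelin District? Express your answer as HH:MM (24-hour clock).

06:45

1 April 2026 is a Wednesday, so the first Monday is April 6 and the fourth is April 27.
1 September 2026 is a Tuesday, so the first Sunday is September 6.
At the standard offset (UTC−11:00), 17:45 UTC − 11h = 06:45 Pelin District standard time.
Daylight saving runs 27 April – 6 September; the standard-time date in Pelin District, October 3, 2026, is outside that window, so Pelin District is on standard time at UTC−11:00.
17:45 UTC − 11h = 06:45 local.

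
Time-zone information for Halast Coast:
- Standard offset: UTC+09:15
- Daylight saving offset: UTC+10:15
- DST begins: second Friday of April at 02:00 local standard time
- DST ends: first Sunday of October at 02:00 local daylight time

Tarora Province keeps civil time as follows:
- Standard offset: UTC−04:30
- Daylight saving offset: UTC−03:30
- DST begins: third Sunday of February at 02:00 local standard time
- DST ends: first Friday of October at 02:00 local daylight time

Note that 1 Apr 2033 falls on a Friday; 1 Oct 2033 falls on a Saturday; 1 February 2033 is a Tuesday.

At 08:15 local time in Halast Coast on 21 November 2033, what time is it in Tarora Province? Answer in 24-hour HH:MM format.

18:30

1 April 2033 is a Friday, so the first Friday is April 1 and the second is April 8.
1 October 2033 is a Saturday, so the first Sunday is October 2.
21 November 2033 does not fall between 8 April and 2 October, so daylight saving is not in effect and Halast Coast is at UTC+09:15.
08:15 Halast Coast − 9h15m = 23:00 UTC (rolling into the previous day, 20 November 2033).
1 February 2033 is a Tuesday, so the first Sunday is February 6 and the third is February 20.
1 October 2033 is a Saturday, so the first Friday is October 7.
At the standard offset (UTC−04:30), 23:00 UTC − 4h30m = 18:30 Tarora Province standard time.
Daylight saving runs 20 February – 7 October; the standard-time date in Tarora Province, 20 November 2033, is outside that window, so Tarora Province is on standard time at UTC−04:30.
23:00 UTC − 4h30m = 18:30 Tarora Province.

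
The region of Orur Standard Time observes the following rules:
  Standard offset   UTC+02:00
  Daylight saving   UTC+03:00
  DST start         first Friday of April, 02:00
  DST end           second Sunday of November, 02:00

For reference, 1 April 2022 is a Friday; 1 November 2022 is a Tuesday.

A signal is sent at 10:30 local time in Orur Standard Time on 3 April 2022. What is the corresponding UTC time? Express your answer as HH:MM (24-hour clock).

07:30

1 April 2022 is a Friday, so the first Friday is April 1.
1 November 2022 is a Tuesday, so the first Sunday is November 6 and the second is November 13.
Daylight saving runs 1 April – 13 November; 3 April 2022 is inside that window, so Orur Standard Time is at UTC+03:00.
10:30 local − 3h = 07:30 UTC.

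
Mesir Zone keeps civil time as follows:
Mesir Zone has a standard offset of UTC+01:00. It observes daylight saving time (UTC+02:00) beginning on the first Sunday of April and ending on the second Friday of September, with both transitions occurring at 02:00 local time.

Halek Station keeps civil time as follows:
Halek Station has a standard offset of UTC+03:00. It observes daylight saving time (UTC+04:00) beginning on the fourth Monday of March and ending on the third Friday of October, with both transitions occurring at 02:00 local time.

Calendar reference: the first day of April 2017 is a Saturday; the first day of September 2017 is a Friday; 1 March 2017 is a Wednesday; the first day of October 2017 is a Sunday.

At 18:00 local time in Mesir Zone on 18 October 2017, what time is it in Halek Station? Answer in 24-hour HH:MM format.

21:00

1 April 2017 is a Saturday, so the first Sunday is April 2.
1 September 2017 is a Friday, so the first Friday is September 1 and the second is September 8.
18 October 2017 is outside the daylight-saving period (2 April – 8 September), so Mesir Zone is on standard time, UTC+01:00.
18:00 Mesir Zone − 1h = 17:00 UTC.
1 March 2017 is a Wednesday, so the first Monday is March 6 and the fourth is March 27.
1 October 2017 is a Sunday, so the first Friday is October 6 and the third is October 20.
At the standard offset (UTC+03:00), 17:00 UTC + 3h = 20:00 Halek Station standard time.
Daylight saving runs 27 March – 20 October; the standard-time date in Halek Station, 18 October 2017, is inside that window, so Halek Station is at UTC+04:00.
17:00 UTC + 4h = 21:00 Halek Station.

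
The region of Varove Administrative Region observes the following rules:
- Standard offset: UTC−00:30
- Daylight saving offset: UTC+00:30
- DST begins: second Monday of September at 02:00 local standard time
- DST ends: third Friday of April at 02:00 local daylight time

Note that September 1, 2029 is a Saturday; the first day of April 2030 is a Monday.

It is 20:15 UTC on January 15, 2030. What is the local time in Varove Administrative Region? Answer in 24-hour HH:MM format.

20:45

1 September 2029 is a Saturday, so the first Monday is September 3 and the second is September 10.
1 April 2030 is a Monday, so the first Friday is April 5 and the third is April 19.
At the standard offset (UTC−00:30), 20:15 UTC − 0h30m = 19:45 Varove Administrative Region standard time.
The standard-time date in Varove Administrative Region, January 15, 2030, falls between 10 September 2029 and 19 April 2030, so daylight saving is in effect and Varove Administrative Region is at UTC+00:30.
20:15 UTC + 0h30m = 20:45 local.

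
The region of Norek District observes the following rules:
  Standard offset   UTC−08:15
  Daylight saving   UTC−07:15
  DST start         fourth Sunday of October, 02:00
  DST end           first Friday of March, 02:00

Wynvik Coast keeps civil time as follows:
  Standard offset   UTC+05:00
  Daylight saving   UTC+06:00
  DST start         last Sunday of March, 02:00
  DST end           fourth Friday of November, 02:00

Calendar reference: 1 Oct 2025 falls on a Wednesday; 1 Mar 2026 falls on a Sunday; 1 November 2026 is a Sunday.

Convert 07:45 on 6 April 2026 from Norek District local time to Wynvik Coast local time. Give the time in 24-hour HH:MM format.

1 October 2025 is a Wednesday, so the first Sunday is October 5 and the fourth is October 26.
1 March 2026 is a Sunday, so the first Friday is March 6.
6 April 2026 does not fall between 26 October 2025 and 6 March 2026, so daylight saving is not in effect and Norek District is at UTC−08:15.
07:45 Norek District + 8h15m = 16:00 UTC.
1 March 2026 is a Sunday, so Sundays fall on 1, 8, 15, 22, 29; the last is March 29.
1 November 2026 is a Sunday, so the first Friday is November 6 and the fourth is November 27.
At the standard offset (UTC+05:00), 16:00 UTC + 5h = 21:00 Wynvik Coast standard time.
The standard-time date in Wynvik Coast, 6 April 2026, falls between 29 March and 27 November, so daylight saving is in effect and Wynvik Coast is at UTC+06:00.
16:00 UTC + 6h = 22:00 Wynvik Coast.

22:00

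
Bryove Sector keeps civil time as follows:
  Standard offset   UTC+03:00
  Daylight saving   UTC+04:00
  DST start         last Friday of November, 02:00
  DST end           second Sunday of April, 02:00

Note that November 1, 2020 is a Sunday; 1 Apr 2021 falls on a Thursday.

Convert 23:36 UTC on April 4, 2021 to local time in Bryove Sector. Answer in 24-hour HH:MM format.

03:36

1 November 2020 is a Sunday, so Fridays fall on 6, 13, 20, 27; the last is November 27.
1 April 2021 is a Thursday, so the first Sunday is April 4 and the second is April 11.
At the standard offset (UTC+03:00), 23:36 UTC + 3h = 02:36 Bryove Sector standard time (rolling into the next day, 5 April 2021).
Daylight saving runs 27 November 2020 – 11 April 2021; the standard-time date in Bryove Sector, April 5, 2021, is inside that window, so Bryove Sector is at UTC+04:00.
23:36 UTC + 4h = 03:36 local (rolling into the next day, 5 April 2021).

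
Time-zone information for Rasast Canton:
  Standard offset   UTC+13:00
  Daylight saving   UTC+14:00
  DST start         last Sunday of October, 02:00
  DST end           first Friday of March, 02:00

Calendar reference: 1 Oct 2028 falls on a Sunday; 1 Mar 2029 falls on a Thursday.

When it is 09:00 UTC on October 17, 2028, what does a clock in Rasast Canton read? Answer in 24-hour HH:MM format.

22:00

1 October 2028 is a Sunday, so Sundays fall on 1, 8, 15, 22, 29; the last is October 29.
1 March 2029 is a Thursday, so the first Friday is March 2.
At the standard offset (UTC+13:00), 09:00 UTC + 13h = 22:00 Rasast Canton standard time.
Daylight saving runs 29 October 2028 – 2 March 2029; the standard-time date in Rasast Canton, October 17, 2028, is outside that window, so Rasast Canton is on standard time at UTC+13:00.
09:00 UTC + 13h = 22:00 local.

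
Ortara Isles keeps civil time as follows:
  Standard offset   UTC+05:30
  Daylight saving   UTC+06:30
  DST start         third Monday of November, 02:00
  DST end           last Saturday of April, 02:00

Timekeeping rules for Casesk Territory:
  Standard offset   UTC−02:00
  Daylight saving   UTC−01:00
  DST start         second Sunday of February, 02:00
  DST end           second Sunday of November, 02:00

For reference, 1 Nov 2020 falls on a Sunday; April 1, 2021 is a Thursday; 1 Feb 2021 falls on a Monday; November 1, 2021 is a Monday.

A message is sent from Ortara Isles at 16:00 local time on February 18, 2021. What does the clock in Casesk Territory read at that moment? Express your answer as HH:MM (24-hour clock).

1 November 2020 is a Sunday, so the first Monday is November 2 and the third is November 16.
1 April 2021 is a Thursday, so Saturdays fall on 3, 10, 17, 24; the last is April 24.
Daylight saving runs 16 November 2020 – 24 April 2021; February 18, 2021 is inside that window, so Ortara Isles is at UTC+06:30.
16:00 Ortara Isles − 6h30m = 09:30 UTC.
1 February 2021 is a Monday, so the first Sunday is February 7 and the second is February 14.
1 November 2021 is a Monday, so the first Sunday is November 7 and the second is November 14.
At the standard offset (UTC−02:00), 09:30 UTC − 2h = 07:30 Casesk Territory standard time.
The standard-time date in Casesk Territory, February 18, 2021, lies within the daylight-saving period (14 February – 14 November), so Casesk Territory is on daylight time, UTC−01:00.
09:30 UTC − 1h = 08:30 Casesk Territory.

08:30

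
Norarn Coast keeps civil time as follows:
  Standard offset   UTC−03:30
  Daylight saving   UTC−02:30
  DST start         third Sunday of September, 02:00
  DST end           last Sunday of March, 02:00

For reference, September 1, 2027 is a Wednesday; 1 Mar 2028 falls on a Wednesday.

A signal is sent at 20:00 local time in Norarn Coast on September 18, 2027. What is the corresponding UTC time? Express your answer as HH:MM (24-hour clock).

23:30

1 September 2027 is a Wednesday, so the first Sunday is September 5 and the third is September 19.
1 March 2028 is a Wednesday, so Sundays fall on 5, 12, 19, 26; the last is March 26.
September 18, 2027 is outside the daylight-saving period (19 September 2027 – 26 March 2028), so Norarn Coast is on standard time, UTC−03:30.
20:00 local + 3h30m = 23:30 UTC.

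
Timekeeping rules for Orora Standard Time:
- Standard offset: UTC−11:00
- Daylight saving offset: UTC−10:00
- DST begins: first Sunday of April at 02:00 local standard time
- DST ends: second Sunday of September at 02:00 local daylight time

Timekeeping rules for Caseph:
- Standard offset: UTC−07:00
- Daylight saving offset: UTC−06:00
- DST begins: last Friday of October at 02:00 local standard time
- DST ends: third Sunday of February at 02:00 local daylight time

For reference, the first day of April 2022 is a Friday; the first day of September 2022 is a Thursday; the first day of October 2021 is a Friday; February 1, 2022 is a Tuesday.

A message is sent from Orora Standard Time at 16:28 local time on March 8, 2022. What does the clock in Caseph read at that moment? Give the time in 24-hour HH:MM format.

1 April 2022 is a Friday, so the first Sunday is April 3.
1 September 2022 is a Thursday, so the first Sunday is September 4 and the second is September 11.
March 8, 2022 is outside the daylight-saving period (3 April – 11 September), so Orora Standard Time is on standard time, UTC−11:00.
16:28 Orora Standard Time + 11h = 03:28 UTC (rolling into the next day, 9 March 2022).
1 October 2021 is a Friday, so Fridays fall on 1, 8, 15, 22, 29; the last is October 29.
1 February 2022 is a Tuesday, so the first Sunday is February 6 and the third is February 20.
At the standard offset (UTC−07:00), 03:28 UTC − 7h = 20:28 Caseph standard time (rolling into the previous day, 8 March 2022).
The standard-time date in Caseph, March 8, 2022, is outside the daylight-saving period (29 October 2021 – 20 February 2022), so Caseph is on standard time, UTC−07:00.
03:28 UTC − 7h = 20:28 Caseph (rolling into the previous day, 8 March 2022).

20:28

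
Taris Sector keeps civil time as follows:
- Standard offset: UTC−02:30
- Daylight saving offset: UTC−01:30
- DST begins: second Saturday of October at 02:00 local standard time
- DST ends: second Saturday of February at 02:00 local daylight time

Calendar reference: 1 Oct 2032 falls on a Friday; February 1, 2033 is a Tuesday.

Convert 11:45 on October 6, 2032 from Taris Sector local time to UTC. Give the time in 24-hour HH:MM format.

14:15

1 October 2032 is a Friday, so the first Saturday is October 2 and the second is October 9.
1 February 2033 is a Tuesday, so the first Saturday is February 5 and the second is February 12.
Daylight saving runs 9 October 2032 – 12 February 2033; October 6, 2032 is outside that window, so Taris Sector is on standard time at UTC−02:30.
11:45 local + 2h30m = 14:15 UTC.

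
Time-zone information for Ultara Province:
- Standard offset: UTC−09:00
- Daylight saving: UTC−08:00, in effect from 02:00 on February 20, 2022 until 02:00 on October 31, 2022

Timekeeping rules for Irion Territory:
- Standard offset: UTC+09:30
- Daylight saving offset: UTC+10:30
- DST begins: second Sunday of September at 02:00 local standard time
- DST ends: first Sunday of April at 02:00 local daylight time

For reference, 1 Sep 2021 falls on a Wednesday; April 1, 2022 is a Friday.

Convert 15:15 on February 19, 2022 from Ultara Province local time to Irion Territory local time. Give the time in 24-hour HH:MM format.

10:45

February 19, 2022 is outside the daylight-saving period (20 February – 31 October), so Ultara Province is on standard time, UTC−09:00.
15:15 Ultara Province + 9h = 00:15 UTC (rolling into the next day, 20 February 2022).
1 September 2021 is a Wednesday, so the first Sunday is September 5 and the second is September 12.
1 April 2022 is a Friday, so the first Sunday is April 3.
At the standard offset (UTC+09:30), 00:15 UTC + 9h30m = 09:45 Irion Territory standard time.
The standard-time date in Irion Territory, February 20, 2022, lies within the daylight-saving period (12 September 2021 – 3 April 2022), so Irion Territory is on daylight time, UTC+10:30.
00:15 UTC + 10h30m = 10:45 Irion Territory.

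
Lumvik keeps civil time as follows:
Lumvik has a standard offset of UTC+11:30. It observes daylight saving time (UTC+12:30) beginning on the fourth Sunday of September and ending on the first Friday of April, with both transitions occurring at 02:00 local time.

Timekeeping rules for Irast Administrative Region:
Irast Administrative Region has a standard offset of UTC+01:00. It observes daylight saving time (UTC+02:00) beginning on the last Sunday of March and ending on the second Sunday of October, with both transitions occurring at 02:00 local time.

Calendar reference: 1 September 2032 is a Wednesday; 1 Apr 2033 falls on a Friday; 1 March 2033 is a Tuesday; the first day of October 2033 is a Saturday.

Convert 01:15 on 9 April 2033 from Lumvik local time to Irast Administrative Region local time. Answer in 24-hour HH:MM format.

15:45

1 September 2032 is a Wednesday, so the first Sunday is September 5 and the fourth is September 26.
1 April 2033 is a Friday, so the first Friday is April 1.
9 April 2033 is outside the daylight-saving period (26 September 2032 – 1 April 2033), so Lumvik is on standard time, UTC+11:30.
01:15 Lumvik − 11h30m = 13:45 UTC (rolling into the previous day, 8 April 2033).
1 March 2033 is a Tuesday, so Sundays fall on 6, 13, 20, 27; the last is March 27.
1 October 2033 is a Saturday, so the first Sunday is October 2 and the second is October 9.
At the standard offset (UTC+01:00), 13:45 UTC + 1h = 14:45 Irast Administrative Region standard time.
The standard-time date in Irast Administrative Region, 8 April 2033, falls between 27 March and 9 October, so daylight saving is in effect and Irast Administrative Region is at UTC+02:00.
13:45 UTC + 2h = 15:45 Irast Administrative Region.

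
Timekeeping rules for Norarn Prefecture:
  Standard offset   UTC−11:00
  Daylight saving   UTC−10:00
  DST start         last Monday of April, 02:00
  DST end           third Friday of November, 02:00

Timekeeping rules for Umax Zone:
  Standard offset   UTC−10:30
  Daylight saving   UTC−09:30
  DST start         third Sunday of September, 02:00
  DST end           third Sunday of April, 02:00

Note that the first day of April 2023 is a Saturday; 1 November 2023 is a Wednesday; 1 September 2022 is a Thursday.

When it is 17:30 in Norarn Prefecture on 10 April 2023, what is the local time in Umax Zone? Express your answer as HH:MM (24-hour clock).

19:00

1 April 2023 is a Saturday, so Mondays fall on 3, 10, 17, 24; the last is April 24.
1 November 2023 is a Wednesday, so the first Friday is November 3 and the third is November 17.
Daylight saving runs 24 April – 17 November; 10 April 2023 is outside that window, so Norarn Prefecture is on standard time at UTC−11:00.
17:30 Norarn Prefecture + 11h = 04:30 UTC (rolling into the next day, 11 April 2023).
1 September 2022 is a Thursday, so the first Sunday is September 4 and the third is September 18.
1 April 2023 is a Saturday, so the first Sunday is April 2 and the third is April 16.
At the standard offset (UTC−10:30), 04:30 UTC − 10h30m = 18:00 Umax Zone standard time (rolling into the previous day, 10 April 2023).
The standard-time date in Umax Zone, 10 April 2023, lies within the daylight-saving period (18 September 2022 – 16 April 2023), so Umax Zone is on daylight time, UTC−09:30.
04:30 UTC − 9h30m = 19:00 Umax Zone (rolling into the previous day, 10 April 2023).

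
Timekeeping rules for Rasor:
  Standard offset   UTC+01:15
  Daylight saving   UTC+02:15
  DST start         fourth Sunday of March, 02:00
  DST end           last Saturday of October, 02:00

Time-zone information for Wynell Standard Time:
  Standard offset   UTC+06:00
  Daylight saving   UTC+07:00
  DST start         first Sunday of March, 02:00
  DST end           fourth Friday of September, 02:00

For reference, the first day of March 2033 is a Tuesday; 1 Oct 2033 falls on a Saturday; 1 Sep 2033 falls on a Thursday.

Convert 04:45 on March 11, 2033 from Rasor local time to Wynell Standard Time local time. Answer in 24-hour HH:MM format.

10:30

1 March 2033 is a Tuesday, so the first Sunday is March 6 and the fourth is March 27.
1 October 2033 is a Saturday, so Saturdays fall on 1, 8, 15, 22, 29; the last is October 29.
March 11, 2033 does not fall between 27 March and 29 October, so daylight saving is not in effect and Rasor is at UTC+01:15.
04:45 Rasor − 1h15m = 03:30 UTC.
1 March 2033 is a Tuesday, so the first Sunday is March 6.
1 September 2033 is a Thursday, so the first Friday is September 2 and the fourth is September 23.
At the standard offset (UTC+06:00), 03:30 UTC + 6h = 09:30 Wynell Standard Time standard time.
The standard-time date in Wynell Standard Time, March 11, 2033, lies within the daylight-saving period (6 March – 23 September), so Wynell Standard Time is on daylight time, UTC+07:00.
03:30 UTC + 7h = 10:30 Wynell Standard Time.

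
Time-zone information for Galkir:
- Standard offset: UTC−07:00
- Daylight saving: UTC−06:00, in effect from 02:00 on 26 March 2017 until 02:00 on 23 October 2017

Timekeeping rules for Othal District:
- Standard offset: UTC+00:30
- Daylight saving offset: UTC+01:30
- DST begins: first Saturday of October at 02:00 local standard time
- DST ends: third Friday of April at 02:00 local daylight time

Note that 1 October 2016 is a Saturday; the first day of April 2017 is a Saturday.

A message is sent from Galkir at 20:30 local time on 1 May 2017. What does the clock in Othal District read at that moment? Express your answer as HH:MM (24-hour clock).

03:00

1 May 2017 falls between 26 March and 23 October, so daylight saving is in effect and Galkir is at UTC−06:00.
20:30 Galkir + 6h = 02:30 UTC (rolling into the next day, 2 May 2017).
1 October 2016 is a Saturday, so the first Saturday is October 1.
1 April 2017 is a Saturday, so the first Friday is April 7 and the third is April 21.
At the standard offset (UTC+00:30), 02:30 UTC + 0h30m = 03:00 Othal District standard time.
The standard-time date in Othal District, 2 May 2017, is outside the daylight-saving period (1 October 2016 – 21 April 2017), so Othal District is on standard time, UTC+00:30.
02:30 UTC + 0h30m = 03:00 Othal District.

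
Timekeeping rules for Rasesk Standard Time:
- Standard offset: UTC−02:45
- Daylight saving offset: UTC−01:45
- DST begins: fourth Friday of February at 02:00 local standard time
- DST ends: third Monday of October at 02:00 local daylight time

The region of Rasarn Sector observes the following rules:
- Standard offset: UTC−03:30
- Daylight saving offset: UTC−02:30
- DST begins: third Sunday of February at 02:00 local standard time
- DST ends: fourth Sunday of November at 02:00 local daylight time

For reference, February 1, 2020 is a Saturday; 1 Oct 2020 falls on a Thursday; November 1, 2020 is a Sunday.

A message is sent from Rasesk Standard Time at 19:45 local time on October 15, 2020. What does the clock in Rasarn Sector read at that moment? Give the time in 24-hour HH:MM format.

19:00

1 February 2020 is a Saturday, so the first Friday is February 7 and the fourth is February 28.
1 October 2020 is a Thursday, so the first Monday is October 5 and the third is October 19.
October 15, 2020 falls between 28 February and 19 October, so daylight saving is in effect and Rasesk Standard Time is at UTC−01:45.
19:45 Rasesk Standard Time + 1h45m = 21:30 UTC.
1 February 2020 is a Saturday, so the first Sunday is February 2 and the third is February 16.
1 November 2020 is a Sunday, so the first Sunday is November 1 and the fourth is November 22.
At the standard offset (UTC−03:30), 21:30 UTC − 3h30m = 18:00 Rasarn Sector standard time.
Daylight saving runs 16 February – 22 November; the standard-time date in Rasarn Sector, October 15, 2020, is inside that window, so Rasarn Sector is at UTC−02:30.
21:30 UTC − 2h30m = 19:00 Rasarn Sector.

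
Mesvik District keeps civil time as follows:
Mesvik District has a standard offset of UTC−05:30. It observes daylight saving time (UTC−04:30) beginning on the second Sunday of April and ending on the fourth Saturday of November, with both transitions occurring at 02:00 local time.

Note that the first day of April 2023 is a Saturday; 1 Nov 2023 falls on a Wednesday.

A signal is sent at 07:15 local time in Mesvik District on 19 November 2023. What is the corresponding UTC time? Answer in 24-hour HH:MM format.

11:45

1 April 2023 is a Saturday, so the first Sunday is April 2 and the second is April 9.
1 November 2023 is a Wednesday, so the first Saturday is November 4 and the fourth is November 25.
19 November 2023 falls between 9 April and 25 November, so daylight saving is in effect and Mesvik District is at UTC−04:30.
07:15 local + 4h30m = 11:45 UTC.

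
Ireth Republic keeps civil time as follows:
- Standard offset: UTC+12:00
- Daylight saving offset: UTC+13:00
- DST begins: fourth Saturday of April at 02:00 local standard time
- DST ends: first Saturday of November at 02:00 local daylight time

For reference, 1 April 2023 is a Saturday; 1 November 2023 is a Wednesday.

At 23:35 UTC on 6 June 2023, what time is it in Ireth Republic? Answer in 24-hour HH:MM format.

1 April 2023 is a Saturday, so the first Saturday is April 1 and the fourth is April 22.
1 November 2023 is a Wednesday, so the first Saturday is November 4.
At the standard offset (UTC+12:00), 23:35 UTC + 12h = 11:35 Ireth Republic standard time (rolling into the next day, 7 June 2023).
The standard-time date in Ireth Republic, 7 June 2023, falls between 22 April and 4 November, so daylight saving is in effect and Ireth Republic is at UTC+13:00.
23:35 UTC + 13h = 12:35 local (rolling into the next day, 7 June 2023).

12:35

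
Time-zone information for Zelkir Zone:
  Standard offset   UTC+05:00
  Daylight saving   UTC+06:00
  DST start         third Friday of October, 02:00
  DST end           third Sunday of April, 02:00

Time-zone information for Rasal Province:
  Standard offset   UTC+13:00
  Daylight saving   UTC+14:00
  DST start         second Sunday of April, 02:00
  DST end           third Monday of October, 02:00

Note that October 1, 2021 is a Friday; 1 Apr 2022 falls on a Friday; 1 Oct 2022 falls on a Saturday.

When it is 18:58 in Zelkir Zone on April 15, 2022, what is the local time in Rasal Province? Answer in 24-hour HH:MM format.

02:58

1 October 2021 is a Friday, so the first Friday is October 1 and the third is October 15.
1 April 2022 is a Friday, so the first Sunday is April 3 and the third is April 17.
Daylight saving runs 15 October 2021 – 17 April 2022; April 15, 2022 is inside that window, so Zelkir Zone is at UTC+06:00.
18:58 Zelkir Zone − 6h = 12:58 UTC.
1 April 2022 is a Friday, so the first Sunday is April 3 and the second is April 10.
1 October 2022 is a Saturday, so the first Monday is October 3 and the third is October 17.
At the standard offset (UTC+13:00), 12:58 UTC + 13h = 01:58 Rasal Province standard time (rolling into the next day, 16 April 2022).
The standard-time date in Rasal Province, April 16, 2022, falls between 10 April and 17 October, so daylight saving is in effect and Rasal Province is at UTC+14:00.
12:58 UTC + 14h = 02:58 Rasal Province (rolling into the next day, 16 April 2022).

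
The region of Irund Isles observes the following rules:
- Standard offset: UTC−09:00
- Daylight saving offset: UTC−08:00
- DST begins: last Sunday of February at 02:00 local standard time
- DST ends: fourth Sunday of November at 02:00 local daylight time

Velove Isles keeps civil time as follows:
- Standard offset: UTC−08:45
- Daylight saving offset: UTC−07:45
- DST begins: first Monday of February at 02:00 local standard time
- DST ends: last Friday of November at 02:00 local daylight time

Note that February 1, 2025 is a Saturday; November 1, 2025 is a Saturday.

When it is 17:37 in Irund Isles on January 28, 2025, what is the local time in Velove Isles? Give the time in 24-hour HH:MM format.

1 February 2025 is a Saturday, so Sundays fall on 2, 9, 16, 23; the last is February 23.
1 November 2025 is a Saturday, so the first Sunday is November 2 and the fourth is November 23.
January 28, 2025 does not fall between 23 February and 23 November, so daylight saving is not in effect and Irund Isles is at UTC−09:00.
17:37 Irund Isles + 9h = 02:37 UTC (rolling into the next day, 29 January 2025).
1 February 2025 is a Saturday, so the first Monday is February 3.
1 November 2025 is a Saturday, so Fridays fall on 7, 14, 21, 28; the last is November 28.
At the standard offset (UTC−08:45), 02:37 UTC − 8h45m = 17:52 Velove Isles standard time (rolling into the previous day, 28 January 2025).
The standard-time date in Velove Isles, January 28, 2025, is outside the daylight-saving period (3 February – 28 November), so Velove Isles is on standard time, UTC−08:45.
02:37 UTC − 8h45m = 17:52 Velove Isles (rolling into the previous day, 28 January 2025).

17:52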